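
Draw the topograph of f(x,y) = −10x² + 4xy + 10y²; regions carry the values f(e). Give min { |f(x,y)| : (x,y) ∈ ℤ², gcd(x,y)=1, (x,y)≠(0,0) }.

river: ρ → (10,16,-4)
river: ρ → (-4,16,10)
river: ρ → (10,4,-10)
river: ρ → (-10,16,4)
river: ρ → (4,16,-10)
river: ρ → (-10,4,10)
closes: descent 0, river 6
min |a| on river = 4

4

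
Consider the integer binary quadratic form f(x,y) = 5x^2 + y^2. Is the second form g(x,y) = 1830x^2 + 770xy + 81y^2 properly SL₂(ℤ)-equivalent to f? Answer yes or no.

D₁ = -20, D₂ = -20
f: flip: (5,0,1)→(1,0,5)
f: reduced (well bottom): (1,0,5) with a≤c, −a<b≤a
g: flip: (1830,770,81)→(81,-770,1830)
g: translate: b→40 (≡-770 mod 162), so (81,-770,1830)→(81,40,5)
g: flip: (81,40,5)→(5,-40,81)
g: translate: b→0 (≡-40 mod 10), so (5,-40,81)→(5,0,1)
g: flip: (5,0,1)→(1,0,5)
g: reduced (well bottom): (1,0,5) with a≤c, −a<b≤a
reduced forms (1, 0, 5) vs (1, 0, 5) ⇒ equivalent

yes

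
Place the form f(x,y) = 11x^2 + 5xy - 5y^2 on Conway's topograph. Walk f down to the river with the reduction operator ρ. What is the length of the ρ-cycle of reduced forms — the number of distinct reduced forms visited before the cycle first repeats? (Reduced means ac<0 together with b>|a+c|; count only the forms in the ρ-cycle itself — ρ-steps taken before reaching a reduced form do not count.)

D = 245, ⌊√D⌋ = 15
descent: ρ → (-5,15,1)  [lands on river]
river: ρ → (1,15,-5)
ρ-cycle length = 2 (tail of 1 descent step not counted)

2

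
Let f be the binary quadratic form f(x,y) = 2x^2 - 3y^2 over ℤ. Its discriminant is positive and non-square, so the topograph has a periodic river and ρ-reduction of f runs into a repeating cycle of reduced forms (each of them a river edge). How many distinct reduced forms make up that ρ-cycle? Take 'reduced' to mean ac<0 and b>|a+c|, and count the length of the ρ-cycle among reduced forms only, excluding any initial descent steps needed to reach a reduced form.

D = 24, ⌊√D⌋ = 4
descent: ρ → (-3,0,2)
descent: ρ → (2,4,-1)  [lands on river]
river: ρ → (-1,4,2)
ρ-cycle length = 2 (tail of 2 descent steps not counted)

2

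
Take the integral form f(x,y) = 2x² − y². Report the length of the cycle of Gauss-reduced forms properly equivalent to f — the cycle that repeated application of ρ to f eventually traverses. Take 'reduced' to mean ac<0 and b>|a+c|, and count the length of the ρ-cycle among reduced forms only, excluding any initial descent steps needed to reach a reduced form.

D = 8, ⌊√D⌋ = 2
descent: ρ → (-1,2,1)  [lands on river]
river: ρ → (1,2,-1)
ρ-cycle length = 2 (tail of 1 descent step not counted)

2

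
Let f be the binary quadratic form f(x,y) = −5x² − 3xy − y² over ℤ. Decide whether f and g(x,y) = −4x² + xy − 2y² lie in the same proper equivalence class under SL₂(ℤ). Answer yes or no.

D₁ = -11, D₂ = -31
discriminants differ ⇒ not SL₂(ℤ)-equivalent

no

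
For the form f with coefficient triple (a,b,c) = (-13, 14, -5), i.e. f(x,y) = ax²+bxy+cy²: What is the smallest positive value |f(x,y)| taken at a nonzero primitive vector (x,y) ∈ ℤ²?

translate: b→12 (≡-14 mod 26), so (13,-14,5)→(13,12,4)
flip: (13,12,4)→(4,-12,13)
translate: b→4 (≡-12 mod 8), so (4,-12,13)→(4,4,5)
reduced (well bottom): (4,4,5) with a≤c, −a<b≤a
well minimum |f| = |-4| = 4 (negative-definite)

4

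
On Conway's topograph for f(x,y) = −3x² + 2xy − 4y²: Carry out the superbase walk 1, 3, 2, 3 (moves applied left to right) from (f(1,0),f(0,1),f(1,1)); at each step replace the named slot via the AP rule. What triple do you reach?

start (-3,-4,-5) = (f(1,0),f(0,1),f(1,1))
replace slot 1: 2·((-4)+(-5)) − (-3) = -15 → (-15,-4,-5)
replace slot 3: 2·((-15)+(-4)) − (-5) = -33 → (-15,-4,-33)
replace slot 2: 2·((-15)+(-33)) − (-4) = -92 → (-15,-92,-33)
replace slot 3: 2·((-15)+(-92)) − (-33) = -181 → (-15,-92,-181)

-15,-92,-181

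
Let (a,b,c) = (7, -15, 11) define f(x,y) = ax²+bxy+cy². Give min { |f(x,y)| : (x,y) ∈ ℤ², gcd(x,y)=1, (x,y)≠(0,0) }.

translate: b→-1 (≡-15 mod 14), so (7,-15,11)→(7,-1,3)
flip: (7,-1,3)→(3,1,7)
reduced (well bottom): (3,1,7) with a≤c, −a<b≤a
well minimum = a = 3

3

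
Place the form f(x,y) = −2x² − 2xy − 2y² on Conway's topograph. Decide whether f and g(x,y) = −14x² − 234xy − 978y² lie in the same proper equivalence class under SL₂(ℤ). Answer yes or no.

D₁ = -12, D₂ = -12
f is negative-definite; reduce −f:
−f: reduced (well bottom): (2,2,2) with a≤c, −a<b≤a
flip sign back: reduced form of f is (-2,-2,-2)
g is negative-definite; reduce −g:
−g: translate: b→10 (≡234 mod 28), so (14,234,978)→(14,10,2)
−g: flip: (14,10,2)→(2,-10,14)
−g: translate: b→2 (≡-10 mod 4), so (2,-10,14)→(2,2,2)
−g: reduced (well bottom): (2,2,2) with a≤c, −a<b≤a
flip sign back: reduced form of g is (-2,-2,-2)
reduced forms (-2, -2, -2) vs (-2, -2, -2) ⇒ equivalent

yes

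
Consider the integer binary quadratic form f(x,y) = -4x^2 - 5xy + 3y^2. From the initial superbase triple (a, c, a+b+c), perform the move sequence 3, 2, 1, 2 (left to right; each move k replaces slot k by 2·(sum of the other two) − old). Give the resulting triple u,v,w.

start (-4,3,-6) = (f(1,0),f(0,1),f(1,1))
replace slot 3: 2·((-4)+3) − (-6) = 4 → (-4,3,4)
replace slot 2: 2·((-4)+4) − 3 = -3 → (-4,-3,4)
replace slot 1: 2·((-3)+4) − (-4) = 6 → (6,-3,4)
replace slot 2: 2·(6+4) − (-3) = 23 → (6,23,4)

6,23,4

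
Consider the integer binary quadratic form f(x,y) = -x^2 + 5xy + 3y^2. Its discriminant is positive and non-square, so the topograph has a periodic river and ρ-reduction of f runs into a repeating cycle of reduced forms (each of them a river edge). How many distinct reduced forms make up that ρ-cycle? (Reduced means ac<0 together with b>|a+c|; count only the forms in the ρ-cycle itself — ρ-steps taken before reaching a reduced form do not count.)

D = 37, ⌊√D⌋ = 6
river: ρ → (3,1,-3)
river: ρ → (-3,5,1)
river: ρ → (1,5,-3)
river: ρ → (-3,1,3)
river: ρ → (3,5,-1)
river: ρ → (-1,5,3)
ρ-cycle length = 6 (tail of 0 descent steps not counted)

6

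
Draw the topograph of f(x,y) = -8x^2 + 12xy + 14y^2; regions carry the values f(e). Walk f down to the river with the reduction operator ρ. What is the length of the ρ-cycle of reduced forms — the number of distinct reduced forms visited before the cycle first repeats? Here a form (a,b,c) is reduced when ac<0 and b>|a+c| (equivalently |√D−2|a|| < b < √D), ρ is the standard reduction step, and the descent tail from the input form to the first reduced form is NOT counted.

D = 592, ⌊√D⌋ = 24
river: ρ → (14,16,-6)
river: ρ → (-6,20,8)
river: ρ → (8,12,-14)
river: ρ → (-14,16,6)
river: ρ → (6,20,-8)
river: ρ → (-8,12,14)
ρ-cycle length = 6 (tail of 0 descent steps not counted)

6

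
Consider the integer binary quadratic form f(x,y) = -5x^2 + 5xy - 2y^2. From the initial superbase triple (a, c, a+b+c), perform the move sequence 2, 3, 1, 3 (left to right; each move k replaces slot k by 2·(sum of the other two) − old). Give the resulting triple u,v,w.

start (-5,-2,-2) = (f(1,0),f(0,1),f(1,1))
replace slot 2: 2·((-5)+(-2)) − (-2) = -12 → (-5,-12,-2)
replace slot 3: 2·((-5)+(-12)) − (-2) = -32 → (-5,-12,-32)
replace slot 1: 2·((-12)+(-32)) − (-5) = -83 → (-83,-12,-32)
replace slot 3: 2·((-83)+(-12)) − (-32) = -158 → (-83,-12,-158)

-83,-12,-158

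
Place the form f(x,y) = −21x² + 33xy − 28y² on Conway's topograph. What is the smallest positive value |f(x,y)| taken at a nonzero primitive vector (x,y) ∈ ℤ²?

translate: b→9 (≡-33 mod 42), so (21,-33,28)→(21,9,16)
flip: (21,9,16)→(16,-9,21)
reduced (well bottom): (16,-9,21) with a≤c, −a<b≤a
well minimum |f| = |-16| = 16 (negative-definite)

16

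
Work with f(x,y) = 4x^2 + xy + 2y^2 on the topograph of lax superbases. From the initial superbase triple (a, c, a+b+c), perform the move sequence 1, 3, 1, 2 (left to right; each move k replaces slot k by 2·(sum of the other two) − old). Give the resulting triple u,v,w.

start (4,2,7) = (f(1,0),f(0,1),f(1,1))
replace slot 1: 2·(2+7) − 4 = 14 → (14,2,7)
replace slot 3: 2·(14+2) − 7 = 25 → (14,2,25)
replace slot 1: 2·(2+25) − 14 = 40 → (40,2,25)
replace slot 2: 2·(40+25) − 2 = 128 → (40,128,25)

40,128,25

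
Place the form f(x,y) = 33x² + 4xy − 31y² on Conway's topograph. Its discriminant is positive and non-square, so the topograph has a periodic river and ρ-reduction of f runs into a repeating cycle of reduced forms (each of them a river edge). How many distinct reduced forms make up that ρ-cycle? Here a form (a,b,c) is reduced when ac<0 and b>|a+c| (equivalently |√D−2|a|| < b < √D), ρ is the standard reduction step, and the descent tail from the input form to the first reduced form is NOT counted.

D = 4108, ⌊√D⌋ = 64
river: ρ → (-31,58,6)
river: ρ → (6,62,-11)
river: ρ → (-11,48,41)
river: ρ → (41,34,-18)
river: ρ → (-18,38,37)
river: ρ → (37,36,-19)
river: ρ → (-19,40,33)
river: ρ → (33,26,-26)
river: ρ → (-26,26,33)
river: ρ → (33,40,-19)
river: ρ → (-19,36,37)
river: ρ → (37,38,-18)
river: ρ → (-18,34,41)
river: ρ → (41,48,-11)
river: ρ → (-11,62,6)
river: ρ → (6,58,-31)
river: ρ → (-31,4,33)
river: ρ → (33,62,-2)
river: ρ → (-2,62,33)
river: ρ → (33,4,-31)
ρ-cycle length = 20 (tail of 0 descent steps not counted)

20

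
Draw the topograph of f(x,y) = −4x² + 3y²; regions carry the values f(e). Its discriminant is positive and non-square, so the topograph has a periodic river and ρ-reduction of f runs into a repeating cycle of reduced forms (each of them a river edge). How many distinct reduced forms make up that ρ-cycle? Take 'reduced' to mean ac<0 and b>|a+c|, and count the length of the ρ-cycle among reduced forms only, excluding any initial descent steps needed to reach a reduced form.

D = 48, ⌊√D⌋ = 6
descent: ρ → (3,6,-1)  [lands on river]
river: ρ → (-1,6,3)
ρ-cycle length = 2 (tail of 1 descent step not counted)

2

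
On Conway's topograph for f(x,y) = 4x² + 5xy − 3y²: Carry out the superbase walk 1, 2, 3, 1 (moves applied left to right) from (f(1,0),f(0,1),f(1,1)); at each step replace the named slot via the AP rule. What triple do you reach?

start (4,-3,6) = (f(1,0),f(0,1),f(1,1))
replace slot 1: 2·((-3)+6) − 4 = 2 → (2,-3,6)
replace slot 2: 2·(2+6) − (-3) = 19 → (2,19,6)
replace slot 3: 2·(2+19) − 6 = 36 → (2,19,36)
replace slot 1: 2·(19+36) − 2 = 108 → (108,19,36)

108,19,36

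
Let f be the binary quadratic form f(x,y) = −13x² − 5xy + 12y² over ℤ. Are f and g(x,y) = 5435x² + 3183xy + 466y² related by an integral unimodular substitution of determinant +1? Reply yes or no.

D₁ = 649, D₂ = 649
river cycle of f (length 34): (12, 5, -13), (-13, 21, 4), (4, 19, -18), (-18, 17, 5), (5, 23, -6), (-6, 25, 1), (1, 25, -6), (-6, 23, 5), (5, 17, -18), (-18, 19, 4), … (24 more)
river cycle of g (length 34): (12, 5, -13), (-13, 21, 4), (4, 19, -18), (-18, 17, 5), (5, 23, -6), (-6, 25, 1), (1, 25, -6), (-6, 23, 5), (5, 17, -18), (-18, 19, 4), … (24 more)
cycles coincide ⇒ equivalent

yes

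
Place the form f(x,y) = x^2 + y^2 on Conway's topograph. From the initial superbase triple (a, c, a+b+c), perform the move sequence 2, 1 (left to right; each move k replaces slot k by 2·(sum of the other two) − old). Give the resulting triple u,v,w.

start (1,1,2) = (f(1,0),f(0,1),f(1,1))
replace slot 2: 2·(1+2) − 1 = 5 → (1,5,2)
replace slot 1: 2·(5+2) − 1 = 13 → (13,5,2)

13,5,2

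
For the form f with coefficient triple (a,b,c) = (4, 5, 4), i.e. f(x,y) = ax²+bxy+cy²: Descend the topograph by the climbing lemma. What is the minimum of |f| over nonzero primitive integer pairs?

translate: b→-3 (≡5 mod 8), so (4,5,4)→(4,-3,3)
flip: (4,-3,3)→(3,3,4)
reduced (well bottom): (3,3,4) with a≤c, −a<b≤a
well minimum = a = 3

3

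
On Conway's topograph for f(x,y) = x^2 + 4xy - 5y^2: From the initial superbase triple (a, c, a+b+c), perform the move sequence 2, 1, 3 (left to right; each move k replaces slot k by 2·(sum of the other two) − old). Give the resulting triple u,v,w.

start (1,-5,0) = (f(1,0),f(0,1),f(1,1))
replace slot 2: 2·(1+0) − (-5) = 7 → (1,7,0)
replace slot 1: 2·(7+0) − 1 = 13 → (13,7,0)
replace slot 3: 2·(13+7) − 0 = 40 → (13,7,40)

13,7,40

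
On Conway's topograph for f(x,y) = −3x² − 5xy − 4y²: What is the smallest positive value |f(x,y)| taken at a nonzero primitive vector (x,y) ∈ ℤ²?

translate: b→-1 (≡5 mod 6), so (3,5,4)→(3,-1,2)
flip: (3,-1,2)→(2,1,3)
reduced (well bottom): (2,1,3) with a≤c, −a<b≤a
well minimum |f| = |-2| = 2 (negative-definite)

2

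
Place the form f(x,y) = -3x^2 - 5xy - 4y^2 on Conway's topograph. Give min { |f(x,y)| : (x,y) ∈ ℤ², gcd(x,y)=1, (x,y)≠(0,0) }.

translate: b→-1 (≡5 mod 6), so (3,5,4)→(3,-1,2)
flip: (3,-1,2)→(2,1,3)
reduced (well bottom): (2,1,3) with a≤c, −a<b≤a
well minimum |f| = |-2| = 2 (negative-definite)

2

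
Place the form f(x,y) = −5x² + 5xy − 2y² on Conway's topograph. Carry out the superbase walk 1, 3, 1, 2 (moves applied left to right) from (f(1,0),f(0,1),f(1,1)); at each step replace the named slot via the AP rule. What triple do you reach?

start (-5,-2,-2) = (f(1,0),f(0,1),f(1,1))
replace slot 1: 2·((-2)+(-2)) − (-5) = -3 → (-3,-2,-2)
replace slot 3: 2·((-3)+(-2)) − (-2) = -8 → (-3,-2,-8)
replace slot 1: 2·((-2)+(-8)) − (-3) = -17 → (-17,-2,-8)
replace slot 2: 2·((-17)+(-8)) − (-2) = -48 → (-17,-48,-8)

-17,-48,-8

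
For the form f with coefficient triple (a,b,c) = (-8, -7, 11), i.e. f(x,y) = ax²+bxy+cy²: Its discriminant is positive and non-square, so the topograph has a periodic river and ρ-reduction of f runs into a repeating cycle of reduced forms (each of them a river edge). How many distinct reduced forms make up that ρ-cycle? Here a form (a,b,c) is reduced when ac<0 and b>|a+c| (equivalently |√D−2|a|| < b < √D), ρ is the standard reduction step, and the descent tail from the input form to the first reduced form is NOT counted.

D = 401, ⌊√D⌋ = 20
descent: ρ → (11,7,-8)  [lands on river]
river: ρ → (-8,9,10)
river: ρ → (10,11,-7)
river: ρ → (-7,17,4)
river: ρ → (4,15,-11)
river: ρ → (-11,7,8)
river: ρ → (8,9,-10)
river: ρ → (-10,11,7)
river: ρ → (7,17,-4)
river: ρ → (-4,15,11)
ρ-cycle length = 10 (tail of 1 descent step not counted)

10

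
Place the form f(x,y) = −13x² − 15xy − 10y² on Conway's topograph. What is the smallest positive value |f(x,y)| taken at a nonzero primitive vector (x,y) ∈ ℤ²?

translate: b→-11 (≡15 mod 26), so (13,15,10)→(13,-11,8)
flip: (13,-11,8)→(8,11,13)
translate: b→-5 (≡11 mod 16), so (8,11,13)→(8,-5,10)
reduced (well bottom): (8,-5,10) with a≤c, −a<b≤a
well minimum |f| = |-8| = 8 (negative-definite)

8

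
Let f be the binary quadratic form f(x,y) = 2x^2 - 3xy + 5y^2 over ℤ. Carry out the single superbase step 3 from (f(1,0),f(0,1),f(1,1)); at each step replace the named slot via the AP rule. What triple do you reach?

start (2,5,4) = (f(1,0),f(0,1),f(1,1))
replace slot 3: 2·(2+5) − 4 = 10 → (2,5,10)

2,5,10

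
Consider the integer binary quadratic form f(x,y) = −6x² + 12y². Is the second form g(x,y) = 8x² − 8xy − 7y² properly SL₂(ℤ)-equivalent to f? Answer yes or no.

D₁ = 288, D₂ = 288
river cycle of f (length 2): (-6, 12, 6), (6, 12, -6)
river cycle of g (length 6): (-7, 8, 8), (8, 8, -7), (-7, 6, 9), (9, 12, -4), (-4, 12, 9), (9, 6, -7)
cycles differ ⇒ inequivalent

no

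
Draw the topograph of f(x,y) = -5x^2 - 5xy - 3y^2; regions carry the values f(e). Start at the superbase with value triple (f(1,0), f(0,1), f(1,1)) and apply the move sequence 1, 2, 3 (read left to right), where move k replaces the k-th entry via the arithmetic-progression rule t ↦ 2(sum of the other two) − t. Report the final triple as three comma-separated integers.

start (-5,-3,-13) = (f(1,0),f(0,1),f(1,1))
replace slot 1: 2·((-3)+(-13)) − (-5) = -27 → (-27,-3,-13)
replace slot 2: 2·((-27)+(-13)) − (-3) = -77 → (-27,-77,-13)
replace slot 3: 2·((-27)+(-77)) − (-13) = -195 → (-27,-77,-195)

-27,-77,-195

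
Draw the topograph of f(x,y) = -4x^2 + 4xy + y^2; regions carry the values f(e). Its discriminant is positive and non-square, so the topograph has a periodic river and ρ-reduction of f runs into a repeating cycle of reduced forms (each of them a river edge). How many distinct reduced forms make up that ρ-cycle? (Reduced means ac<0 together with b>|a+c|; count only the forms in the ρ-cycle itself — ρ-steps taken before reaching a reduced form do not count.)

D = 32, ⌊√D⌋ = 5
river: ρ → (1,4,-4)
river: ρ → (-4,4,1)
ρ-cycle length = 2 (tail of 0 descent steps not counted)

2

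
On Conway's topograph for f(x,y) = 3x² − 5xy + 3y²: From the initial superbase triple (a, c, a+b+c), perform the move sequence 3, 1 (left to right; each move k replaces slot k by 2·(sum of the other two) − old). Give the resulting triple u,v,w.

start (3,3,1) = (f(1,0),f(0,1),f(1,1))
replace slot 3: 2·(3+3) − 1 = 11 → (3,3,11)
replace slot 1: 2·(3+11) − 3 = 25 → (25,3,11)

25,3,11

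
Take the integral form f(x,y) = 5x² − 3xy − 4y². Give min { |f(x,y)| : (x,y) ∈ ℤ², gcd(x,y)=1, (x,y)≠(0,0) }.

descent: ρ → (-4,3,5)  [lands on river]
river: ρ → (5,7,-2)
river: ρ → (-2,9,1)
river: ρ → (1,9,-2)
river: ρ → (-2,7,5)
river: ρ → (5,3,-4)
river: ρ → (-4,5,4)
river: ρ → (4,3,-5)
river: ρ → (-5,7,2)
river: ρ → (2,9,-1)
river: ρ → (-1,9,2)
river: ρ → (2,7,-5)
river: ρ → (-5,3,4)
river: ρ → (4,5,-4)
closes: descent 1, river 14
min |a| on river = 1

1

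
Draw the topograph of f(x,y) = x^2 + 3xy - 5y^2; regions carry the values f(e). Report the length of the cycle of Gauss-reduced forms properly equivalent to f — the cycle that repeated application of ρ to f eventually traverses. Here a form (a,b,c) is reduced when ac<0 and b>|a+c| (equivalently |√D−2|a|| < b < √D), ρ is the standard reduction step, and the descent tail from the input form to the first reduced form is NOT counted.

D = 29, ⌊√D⌋ = 5
descent: ρ → (-5,-3,1)
descent: ρ → (1,5,-1)  [lands on river]
river: ρ → (-1,5,1)
ρ-cycle length = 2 (tail of 2 descent steps not counted)

2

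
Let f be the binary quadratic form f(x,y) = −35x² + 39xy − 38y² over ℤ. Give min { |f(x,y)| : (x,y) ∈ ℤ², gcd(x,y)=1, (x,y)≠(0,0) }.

translate: b→31 (≡-39 mod 70), so (35,-39,38)→(35,31,34)
flip: (35,31,34)→(34,-31,35)
reduced (well bottom): (34,-31,35) with a≤c, −a<b≤a
well minimum |f| = |-34| = 34 (negative-definite)

34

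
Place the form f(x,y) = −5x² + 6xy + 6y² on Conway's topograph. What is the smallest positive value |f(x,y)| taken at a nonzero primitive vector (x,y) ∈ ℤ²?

river: ρ → (6,6,-5)
river: ρ → (-5,4,7)
river: ρ → (7,10,-2)
river: ρ → (-2,10,7)
river: ρ → (7,4,-5)
river: ρ → (-5,6,6)
closes: descent 0, river 6
min |a| on river = 2

2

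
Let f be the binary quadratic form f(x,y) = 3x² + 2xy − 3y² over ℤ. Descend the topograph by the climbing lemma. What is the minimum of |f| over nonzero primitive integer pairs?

river: ρ → (-3,4,2)
river: ρ → (2,4,-3)
river: ρ → (-3,2,3)
river: ρ → (3,4,-2)
river: ρ → (-2,4,3)
river: ρ → (3,2,-3)
closes: descent 0, river 6
min |a| on river = 2

2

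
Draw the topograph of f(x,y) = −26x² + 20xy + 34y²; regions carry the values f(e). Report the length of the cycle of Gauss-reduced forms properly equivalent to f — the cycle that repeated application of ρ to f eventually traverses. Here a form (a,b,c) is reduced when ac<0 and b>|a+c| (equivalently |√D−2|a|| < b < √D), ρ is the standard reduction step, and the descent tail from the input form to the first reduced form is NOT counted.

D = 3936, ⌊√D⌋ = 62
river: ρ → (34,48,-12)
river: ρ → (-12,48,34)
river: ρ → (34,20,-26)
river: ρ → (-26,32,28)
river: ρ → (28,24,-30)
river: ρ → (-30,36,22)
river: ρ → (22,52,-14)
river: ρ → (-14,60,6)
river: ρ → (6,60,-14)
river: ρ → (-14,52,22)
river: ρ → (22,36,-30)
river: ρ → (-30,24,28)
river: ρ → (28,32,-26)
river: ρ → (-26,20,34)
ρ-cycle length = 14 (tail of 0 descent steps not counted)

14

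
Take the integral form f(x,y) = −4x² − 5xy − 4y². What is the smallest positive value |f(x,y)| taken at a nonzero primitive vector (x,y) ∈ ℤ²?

translate: b→-3 (≡5 mod 8), so (4,5,4)→(4,-3,3)
flip: (4,-3,3)→(3,3,4)
reduced (well bottom): (3,3,4) with a≤c, −a<b≤a
well minimum |f| = |-3| = 3 (negative-definite)

3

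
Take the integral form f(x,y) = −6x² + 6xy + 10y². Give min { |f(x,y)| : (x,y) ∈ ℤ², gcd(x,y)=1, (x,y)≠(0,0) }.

river: ρ → (10,14,-2)
river: ρ → (-2,14,10)
river: ρ → (10,6,-6)
river: ρ → (-6,6,10)
closes: descent 0, river 4
min |a| on river = 2

2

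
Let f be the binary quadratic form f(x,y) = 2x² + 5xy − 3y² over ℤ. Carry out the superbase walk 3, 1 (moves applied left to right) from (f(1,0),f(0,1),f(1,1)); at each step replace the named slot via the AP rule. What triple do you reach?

start (2,-3,4) = (f(1,0),f(0,1),f(1,1))
replace slot 3: 2·(2+(-3)) − 4 = -6 → (2,-3,-6)
replace slot 1: 2·((-3)+(-6)) − 2 = -20 → (-20,-3,-6)

-20,-3,-6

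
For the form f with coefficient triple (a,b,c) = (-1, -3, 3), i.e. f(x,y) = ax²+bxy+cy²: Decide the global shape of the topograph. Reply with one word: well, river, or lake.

D = b²−4ac = (-3)² − 4·(-1)·3 = 21
D > 0 non-square ⇒ indefinite ⇒ periodic river

river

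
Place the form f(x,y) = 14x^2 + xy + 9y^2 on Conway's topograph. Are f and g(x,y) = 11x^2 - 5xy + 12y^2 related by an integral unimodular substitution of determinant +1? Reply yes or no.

D₁ = -503, D₂ = -503
f: flip: (14,1,9)→(9,-1,14)
f: reduced (well bottom): (9,-1,14) with a≤c, −a<b≤a
g: reduced (well bottom): (11,-5,12) with a≤c, −a<b≤a
reduced forms (9, -1, 14) vs (11, -5, 12) ⇒ inequivalent

no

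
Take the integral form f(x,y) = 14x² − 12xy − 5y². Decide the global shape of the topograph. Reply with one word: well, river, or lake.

D = b²−4ac = (-12)² − 4·14·(-5) = 424
D > 0 non-square ⇒ indefinite ⇒ periodic river

river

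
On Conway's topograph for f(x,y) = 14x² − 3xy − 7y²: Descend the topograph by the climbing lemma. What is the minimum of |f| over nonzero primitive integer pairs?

descent: ρ → (-7,17,4)  [lands on river]
river: ρ → (4,15,-11)
river: ρ → (-11,7,8)
river: ρ → (8,9,-10)
river: ρ → (-10,11,7)
river: ρ → (7,17,-4)
river: ρ → (-4,15,11)
river: ρ → (11,7,-8)
river: ρ → (-8,9,10)
river: ρ → (10,11,-7)
closes: descent 1, river 10
min |a| on river = 4

4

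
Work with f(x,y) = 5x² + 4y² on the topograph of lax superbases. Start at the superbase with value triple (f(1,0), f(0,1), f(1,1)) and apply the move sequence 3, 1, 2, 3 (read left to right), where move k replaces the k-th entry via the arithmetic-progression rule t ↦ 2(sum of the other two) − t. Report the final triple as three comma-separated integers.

start (5,4,9) = (f(1,0),f(0,1),f(1,1))
replace slot 3: 2·(5+4) − 9 = 9 → (5,4,9)
replace slot 1: 2·(4+9) − 5 = 21 → (21,4,9)
replace slot 2: 2·(21+9) − 4 = 56 → (21,56,9)
replace slot 3: 2·(21+56) − 9 = 145 → (21,56,145)

21,56,145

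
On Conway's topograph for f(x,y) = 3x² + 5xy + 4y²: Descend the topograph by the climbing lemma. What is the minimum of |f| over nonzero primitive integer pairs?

translate: b→-1 (≡5 mod 6), so (3,5,4)→(3,-1,2)
flip: (3,-1,2)→(2,1,3)
reduced (well bottom): (2,1,3) with a≤c, −a<b≤a
well minimum = a = 2

2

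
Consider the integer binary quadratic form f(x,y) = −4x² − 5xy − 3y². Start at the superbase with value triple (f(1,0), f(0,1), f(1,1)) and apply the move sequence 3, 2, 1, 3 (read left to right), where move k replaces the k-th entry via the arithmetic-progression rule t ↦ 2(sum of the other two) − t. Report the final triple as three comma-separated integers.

start (-4,-3,-12) = (f(1,0),f(0,1),f(1,1))
replace slot 3: 2·((-4)+(-3)) − (-12) = -2 → (-4,-3,-2)
replace slot 2: 2·((-4)+(-2)) − (-3) = -9 → (-4,-9,-2)
replace slot 1: 2·((-9)+(-2)) − (-4) = -18 → (-18,-9,-2)
replace slot 3: 2·((-18)+(-9)) − (-2) = -52 → (-18,-9,-52)

-18,-9,-52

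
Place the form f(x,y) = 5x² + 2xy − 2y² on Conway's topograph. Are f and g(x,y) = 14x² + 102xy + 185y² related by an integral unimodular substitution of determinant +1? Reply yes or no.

D₁ = 44, D₂ = 44
river cycle of f (length 2): (-2, 6, 1), (1, 6, -2)
river cycle of g (length 2): (1, 6, -2), (-2, 6, 1)
cycles coincide ⇒ equivalent

yes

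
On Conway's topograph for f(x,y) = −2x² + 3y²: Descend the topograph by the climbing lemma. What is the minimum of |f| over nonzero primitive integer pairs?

descent: ρ → (3,0,-2)
descent: ρ → (-2,4,1)  [lands on river]
river: ρ → (1,4,-2)
closes: descent 2, river 2
min |a| on river = 1

1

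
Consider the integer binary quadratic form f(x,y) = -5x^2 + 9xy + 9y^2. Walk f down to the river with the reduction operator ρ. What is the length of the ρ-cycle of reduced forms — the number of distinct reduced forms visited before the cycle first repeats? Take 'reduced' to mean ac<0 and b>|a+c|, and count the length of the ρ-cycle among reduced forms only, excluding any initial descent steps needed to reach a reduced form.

D = 261, ⌊√D⌋ = 16
river: ρ → (9,9,-5)
river: ρ → (-5,11,7)
river: ρ → (7,3,-9)
river: ρ → (-9,15,1)
river: ρ → (1,15,-9)
river: ρ → (-9,3,7)
river: ρ → (7,11,-5)
river: ρ → (-5,9,9)
ρ-cycle length = 8 (tail of 0 descent steps not counted)

8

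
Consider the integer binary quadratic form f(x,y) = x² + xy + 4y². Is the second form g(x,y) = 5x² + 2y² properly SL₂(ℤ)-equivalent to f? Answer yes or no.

D₁ = -15, D₂ = -40
discriminants differ ⇒ not SL₂(ℤ)-equivalent

no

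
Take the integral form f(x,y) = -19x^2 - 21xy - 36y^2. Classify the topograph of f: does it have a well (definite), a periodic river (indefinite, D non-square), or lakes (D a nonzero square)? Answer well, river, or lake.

D = b²−4ac = (-21)² − 4·(-19)·(-36) = -2295
D < 0 ⇒ definite ⇒ every region one sign ⇒ single well

well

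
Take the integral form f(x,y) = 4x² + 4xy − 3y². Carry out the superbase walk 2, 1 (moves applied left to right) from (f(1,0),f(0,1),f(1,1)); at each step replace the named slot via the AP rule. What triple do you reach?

start (4,-3,5) = (f(1,0),f(0,1),f(1,1))
replace slot 2: 2·(4+5) − (-3) = 21 → (4,21,5)
replace slot 1: 2·(21+5) − 4 = 48 → (48,21,5)

48,21,5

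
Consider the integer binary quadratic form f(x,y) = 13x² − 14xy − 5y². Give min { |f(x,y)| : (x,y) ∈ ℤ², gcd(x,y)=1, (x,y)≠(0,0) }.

descent: ρ → (-5,14,13)  [lands on river]
river: ρ → (13,12,-6)
river: ρ → (-6,12,13)
river: ρ → (13,14,-5)
river: ρ → (-5,16,10)
river: ρ → (10,4,-11)
river: ρ → (-11,18,3)
river: ρ → (3,18,-11)
river: ρ → (-11,4,10)
river: ρ → (10,16,-5)
closes: descent 1, river 10
min |a| on river = 3

3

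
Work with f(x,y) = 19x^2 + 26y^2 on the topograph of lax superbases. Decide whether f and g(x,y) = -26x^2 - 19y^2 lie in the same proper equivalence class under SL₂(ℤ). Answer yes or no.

D₁ = -1976, D₂ = -1976
f: reduced (well bottom): (19,0,26) with a≤c, −a<b≤a
g is negative-definite; reduce −g:
−g: flip: (26,0,19)→(19,0,26)
−g: reduced (well bottom): (19,0,26) with a≤c, −a<b≤a
flip sign back: reduced form of g is (-19,0,-26)
reduced forms (19, 0, 26) vs (-19, 0, -26) ⇒ inequivalent

no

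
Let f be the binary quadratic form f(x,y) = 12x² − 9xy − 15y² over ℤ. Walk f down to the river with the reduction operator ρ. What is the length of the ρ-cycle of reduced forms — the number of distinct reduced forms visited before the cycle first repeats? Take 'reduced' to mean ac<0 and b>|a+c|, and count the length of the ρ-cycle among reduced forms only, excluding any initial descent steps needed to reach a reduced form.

D = 801, ⌊√D⌋ = 28
descent: ρ → (-15,9,12)  [lands on river]
river: ρ → (12,15,-12)
river: ρ → (-12,9,15)
river: ρ → (15,21,-6)
river: ρ → (-6,27,3)
river: ρ → (3,27,-6)
river: ρ → (-6,21,15)
river: ρ → (15,9,-12)
river: ρ → (-12,15,12)
river: ρ → (12,9,-15)
river: ρ → (-15,21,6)
river: ρ → (6,27,-3)
river: ρ → (-3,27,6)
river: ρ → (6,21,-15)
ρ-cycle length = 14 (tail of 1 descent step not counted)

14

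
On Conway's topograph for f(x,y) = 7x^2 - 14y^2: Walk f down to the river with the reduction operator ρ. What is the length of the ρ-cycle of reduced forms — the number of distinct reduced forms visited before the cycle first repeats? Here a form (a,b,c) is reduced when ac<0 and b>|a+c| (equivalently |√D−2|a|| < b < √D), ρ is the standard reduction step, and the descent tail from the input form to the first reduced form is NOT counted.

D = 392, ⌊√D⌋ = 19
descent: ρ → (-14,0,7)
descent: ρ → (7,14,-7)  [lands on river]
river: ρ → (-7,14,7)
ρ-cycle length = 2 (tail of 2 descent steps not counted)

2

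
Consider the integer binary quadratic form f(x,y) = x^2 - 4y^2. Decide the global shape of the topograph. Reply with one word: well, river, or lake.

D = b²−4ac = 0² − 4·1·(-4) = 16
D = 4² is a perfect square ⇒ form factors over ℤ ⇒ lakes

lake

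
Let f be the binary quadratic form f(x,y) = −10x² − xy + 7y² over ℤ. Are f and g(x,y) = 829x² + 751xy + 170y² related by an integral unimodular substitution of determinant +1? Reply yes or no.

D₁ = 281, D₂ = 281
river cycle of f (length 30): (7, 15, -2), (-2, 13, 14), (14, 15, -1), (-1, 15, 14), (14, 13, -2), (-2, 15, 7), (7, 13, -4), (-4, 11, 10), (10, 9, -5), (-5, 11, 8), … (20 more)
river cycle of g (length 30): (7, 15, -2), (-2, 13, 14), (14, 15, -1), (-1, 15, 14), (14, 13, -2), (-2, 15, 7), (7, 13, -4), (-4, 11, 10), (10, 9, -5), (-5, 11, 8), … (20 more)
cycles coincide ⇒ equivalent

yes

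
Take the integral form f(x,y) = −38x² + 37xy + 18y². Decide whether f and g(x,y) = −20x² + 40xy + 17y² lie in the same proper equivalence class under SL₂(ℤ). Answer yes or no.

D₁ = 4105, D₂ = 2960
discriminants differ ⇒ not SL₂(ℤ)-equivalent

no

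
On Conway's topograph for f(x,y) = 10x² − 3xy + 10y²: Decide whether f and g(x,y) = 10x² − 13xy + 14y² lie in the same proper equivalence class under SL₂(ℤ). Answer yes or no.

D₁ = -391, D₂ = -391
f: flip: (10,-3,10)→(10,3,10)
f: reduced (well bottom): (10,3,10) with a≤c, −a<b≤a
g: translate: b→7 (≡-13 mod 20), so (10,-13,14)→(10,7,11)
g: reduced (well bottom): (10,7,11) with a≤c, −a<b≤a
reduced forms (10, 3, 10) vs (10, 7, 11) ⇒ inequivalent

no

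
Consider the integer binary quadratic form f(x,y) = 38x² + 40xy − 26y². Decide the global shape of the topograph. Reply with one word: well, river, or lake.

D = b²−4ac = 40² − 4·38·(-26) = 5552
D > 0 non-square ⇒ indefinite ⇒ periodic river

river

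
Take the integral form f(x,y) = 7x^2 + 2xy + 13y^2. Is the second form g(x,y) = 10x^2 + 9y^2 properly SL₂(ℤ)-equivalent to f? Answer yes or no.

D₁ = -360, D₂ = -360
f: reduced (well bottom): (7,2,13) with a≤c, −a<b≤a
g: flip: (10,0,9)→(9,0,10)
g: reduced (well bottom): (9,0,10) with a≤c, −a<b≤a
reduced forms (7, 2, 13) vs (9, 0, 10) ⇒ inequivalent

no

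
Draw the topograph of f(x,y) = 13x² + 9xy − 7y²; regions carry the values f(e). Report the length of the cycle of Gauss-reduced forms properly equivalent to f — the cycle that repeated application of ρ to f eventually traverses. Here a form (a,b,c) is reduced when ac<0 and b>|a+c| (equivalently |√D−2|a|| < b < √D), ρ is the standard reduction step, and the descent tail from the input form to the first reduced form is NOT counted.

D = 445, ⌊√D⌋ = 21
river: ρ → (-7,19,3)
river: ρ → (3,17,-13)
river: ρ → (-13,9,7)
river: ρ → (7,19,-3)
river: ρ → (-3,17,13)
river: ρ → (13,9,-7)
ρ-cycle length = 6 (tail of 0 descent steps not counted)

6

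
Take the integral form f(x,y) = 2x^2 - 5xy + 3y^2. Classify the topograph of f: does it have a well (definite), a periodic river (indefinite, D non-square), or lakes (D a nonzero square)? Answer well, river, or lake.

D = b²−4ac = (-5)² − 4·2·3 = 1
D = 1² is a perfect square ⇒ form factors over ℤ ⇒ lakes

lake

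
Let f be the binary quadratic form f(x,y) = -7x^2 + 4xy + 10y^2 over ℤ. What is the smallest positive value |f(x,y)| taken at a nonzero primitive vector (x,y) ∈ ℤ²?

river: ρ → (10,16,-1)
river: ρ → (-1,16,10)
river: ρ → (10,4,-7)
river: ρ → (-7,10,7)
river: ρ → (7,4,-10)
river: ρ → (-10,16,1)
river: ρ → (1,16,-10)
river: ρ → (-10,4,7)
river: ρ → (7,10,-7)
river: ρ → (-7,4,10)
closes: descent 0, river 10
min |a| on river = 1

1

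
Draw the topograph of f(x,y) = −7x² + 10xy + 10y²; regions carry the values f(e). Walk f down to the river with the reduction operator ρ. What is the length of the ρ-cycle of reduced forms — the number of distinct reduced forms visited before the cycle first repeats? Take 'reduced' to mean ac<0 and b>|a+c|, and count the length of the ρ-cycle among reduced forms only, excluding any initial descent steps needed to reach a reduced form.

D = 380, ⌊√D⌋ = 19
river: ρ → (10,10,-7)
river: ρ → (-7,18,2)
river: ρ → (2,18,-7)
river: ρ → (-7,10,10)
ρ-cycle length = 4 (tail of 0 descent steps not counted)

4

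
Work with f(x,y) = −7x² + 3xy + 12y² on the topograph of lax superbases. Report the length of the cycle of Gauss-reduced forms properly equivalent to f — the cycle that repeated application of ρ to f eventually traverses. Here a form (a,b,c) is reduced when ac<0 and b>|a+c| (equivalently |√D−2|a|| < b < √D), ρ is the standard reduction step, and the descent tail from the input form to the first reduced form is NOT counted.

D = 345, ⌊√D⌋ = 18
descent: ρ → (12,-3,-7)
descent: ρ → (-7,17,2)  [lands on river]
river: ρ → (2,15,-15)
river: ρ → (-15,15,2)
river: ρ → (2,17,-7)
river: ρ → (-7,11,8)
river: ρ → (8,5,-10)
river: ρ → (-10,15,3)
river: ρ → (3,15,-10)
river: ρ → (-10,5,8)
river: ρ → (8,11,-7)
ρ-cycle length = 10 (tail of 2 descent steps not counted)

10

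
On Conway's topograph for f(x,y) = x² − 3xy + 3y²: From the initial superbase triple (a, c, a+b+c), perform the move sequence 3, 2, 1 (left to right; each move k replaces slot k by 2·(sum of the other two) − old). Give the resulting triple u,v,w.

start (1,3,1) = (f(1,0),f(0,1),f(1,1))
replace slot 3: 2·(1+3) − 1 = 7 → (1,3,7)
replace slot 2: 2·(1+7) − 3 = 13 → (1,13,7)
replace slot 1: 2·(13+7) − 1 = 39 → (39,13,7)

39,13,7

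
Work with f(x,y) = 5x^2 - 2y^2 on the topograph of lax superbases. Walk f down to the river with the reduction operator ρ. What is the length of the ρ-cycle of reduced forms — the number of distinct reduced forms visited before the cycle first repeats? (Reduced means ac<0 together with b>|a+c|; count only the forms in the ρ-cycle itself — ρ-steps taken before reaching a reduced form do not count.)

D = 40, ⌊√D⌋ = 6
descent: ρ → (-2,4,3)  [lands on river]
river: ρ → (3,2,-3)
river: ρ → (-3,4,2)
river: ρ → (2,4,-3)
river: ρ → (-3,2,3)
river: ρ → (3,4,-2)
ρ-cycle length = 6 (tail of 1 descent step not counted)

6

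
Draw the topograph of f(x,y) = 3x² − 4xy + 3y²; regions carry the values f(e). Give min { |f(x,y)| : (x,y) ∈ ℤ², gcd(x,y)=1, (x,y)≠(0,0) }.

translate: b→2 (≡-4 mod 6), so (3,-4,3)→(3,2,2)
flip: (3,2,2)→(2,-2,3)
translate: b→2 (≡-2 mod 4), so (2,-2,3)→(2,2,3)
reduced (well bottom): (2,2,3) with a≤c, −a<b≤a
well minimum = a = 2

2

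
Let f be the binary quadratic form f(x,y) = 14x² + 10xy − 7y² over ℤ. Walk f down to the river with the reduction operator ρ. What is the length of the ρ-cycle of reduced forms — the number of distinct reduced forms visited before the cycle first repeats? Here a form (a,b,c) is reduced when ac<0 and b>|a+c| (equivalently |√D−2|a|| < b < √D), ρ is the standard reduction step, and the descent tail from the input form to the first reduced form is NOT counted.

D = 492, ⌊√D⌋ = 22
river: ρ → (-7,18,6)
river: ρ → (6,18,-7)
river: ρ → (-7,10,14)
river: ρ → (14,18,-3)
river: ρ → (-3,18,14)
river: ρ → (14,10,-7)
ρ-cycle length = 6 (tail of 0 descent steps not counted)

6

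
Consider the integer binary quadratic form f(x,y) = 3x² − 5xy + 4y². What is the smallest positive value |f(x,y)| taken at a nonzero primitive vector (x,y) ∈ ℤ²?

translate: b→1 (≡-5 mod 6), so (3,-5,4)→(3,1,2)
flip: (3,1,2)→(2,-1,3)
reduced (well bottom): (2,-1,3) with a≤c, −a<b≤a
well minimum = a = 2

2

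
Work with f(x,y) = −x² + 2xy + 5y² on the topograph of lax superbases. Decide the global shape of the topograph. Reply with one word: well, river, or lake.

D = b²−4ac = 2² − 4·(-1)·5 = 24
D > 0 non-square ⇒ indefinite ⇒ periodic river

river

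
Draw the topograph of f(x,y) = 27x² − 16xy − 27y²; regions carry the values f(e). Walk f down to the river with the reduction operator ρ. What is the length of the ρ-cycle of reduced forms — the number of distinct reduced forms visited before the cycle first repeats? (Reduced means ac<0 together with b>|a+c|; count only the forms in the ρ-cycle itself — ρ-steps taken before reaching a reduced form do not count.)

D = 3172, ⌊√D⌋ = 56
descent: ρ → (-27,16,27)  [lands on river]
river: ρ → (27,38,-16)
river: ρ → (-16,26,39)
river: ρ → (39,52,-3)
river: ρ → (-3,56,3)
river: ρ → (3,52,-39)
river: ρ → (-39,26,16)
river: ρ → (16,38,-27)
ρ-cycle length = 8 (tail of 1 descent step not counted)

8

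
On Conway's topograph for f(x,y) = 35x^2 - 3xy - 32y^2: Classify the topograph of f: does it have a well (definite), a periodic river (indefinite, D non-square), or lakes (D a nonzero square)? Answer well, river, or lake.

D = b²−4ac = (-3)² − 4·35·(-32) = 4489
D = 67² is a perfect square ⇒ form factors over ℤ ⇒ lakes

lake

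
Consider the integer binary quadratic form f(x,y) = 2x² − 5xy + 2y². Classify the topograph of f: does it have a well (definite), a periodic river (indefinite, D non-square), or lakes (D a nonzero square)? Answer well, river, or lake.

D = b²−4ac = (-5)² − 4·2·2 = 9
D = 3² is a perfect square ⇒ form factors over ℤ ⇒ lakes

lake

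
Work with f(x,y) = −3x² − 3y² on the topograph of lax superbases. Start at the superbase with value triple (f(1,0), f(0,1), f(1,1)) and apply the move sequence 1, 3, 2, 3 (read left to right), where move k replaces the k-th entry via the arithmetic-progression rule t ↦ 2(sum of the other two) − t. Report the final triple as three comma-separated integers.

start (-3,-3,-6) = (f(1,0),f(0,1),f(1,1))
replace slot 1: 2·((-3)+(-6)) − (-3) = -15 → (-15,-3,-6)
replace slot 3: 2·((-15)+(-3)) − (-6) = -30 → (-15,-3,-30)
replace slot 2: 2·((-15)+(-30)) − (-3) = -87 → (-15,-87,-30)
replace slot 3: 2·((-15)+(-87)) − (-30) = -174 → (-15,-87,-174)

-15,-87,-174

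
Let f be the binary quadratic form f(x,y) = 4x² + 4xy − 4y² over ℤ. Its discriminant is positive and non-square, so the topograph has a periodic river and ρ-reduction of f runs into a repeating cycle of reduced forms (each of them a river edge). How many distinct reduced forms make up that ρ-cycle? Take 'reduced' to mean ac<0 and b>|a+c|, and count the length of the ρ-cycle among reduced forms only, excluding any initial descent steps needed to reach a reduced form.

D = 80, ⌊√D⌋ = 8
river: ρ → (-4,4,4)
river: ρ → (4,4,-4)
ρ-cycle length = 2 (tail of 0 descent steps not counted)

2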